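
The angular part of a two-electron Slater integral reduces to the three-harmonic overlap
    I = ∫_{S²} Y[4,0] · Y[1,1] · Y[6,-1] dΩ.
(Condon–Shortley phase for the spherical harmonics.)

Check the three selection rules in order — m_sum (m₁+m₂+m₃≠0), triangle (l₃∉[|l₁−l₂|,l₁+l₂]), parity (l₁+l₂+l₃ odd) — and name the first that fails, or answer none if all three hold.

m₁+m₂+m₃ = 0 + 1 − 1 = 0  ✓
triangle: |4−1|=3 ≤ l₃=6 ≤ 4+1=5  ✗
parity: l₁+l₂+l₃ = 11 is odd

triangle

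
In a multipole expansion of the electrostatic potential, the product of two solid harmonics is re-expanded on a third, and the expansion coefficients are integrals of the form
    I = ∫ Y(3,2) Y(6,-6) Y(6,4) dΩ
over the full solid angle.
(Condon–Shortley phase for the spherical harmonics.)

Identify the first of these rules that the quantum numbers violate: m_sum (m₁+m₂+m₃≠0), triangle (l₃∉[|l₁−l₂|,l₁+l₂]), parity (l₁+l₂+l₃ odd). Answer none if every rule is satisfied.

m₁+m₂+m₃ = 2 − 6 + 4 = 0  ✓
triangle: |3−6|=3 ≤ l₃=6 ≤ 3+6=9  ✓
parity: l₁+l₂+l₃ = 15 is odd  ✗

parity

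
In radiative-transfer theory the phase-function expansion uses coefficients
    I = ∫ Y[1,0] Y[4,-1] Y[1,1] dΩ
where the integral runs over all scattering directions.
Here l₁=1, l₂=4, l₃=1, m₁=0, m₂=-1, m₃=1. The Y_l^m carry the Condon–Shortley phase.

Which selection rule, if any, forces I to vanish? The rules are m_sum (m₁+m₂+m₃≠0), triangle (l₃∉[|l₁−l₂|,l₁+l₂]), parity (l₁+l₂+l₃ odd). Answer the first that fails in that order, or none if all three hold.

triangle

Σmᵢ = 0  ✓
l₃∈[|l₁−l₂|,l₁+l₂]=[3,5], have l₃=1  ✗
Σlᵢ = 6 ⇒ even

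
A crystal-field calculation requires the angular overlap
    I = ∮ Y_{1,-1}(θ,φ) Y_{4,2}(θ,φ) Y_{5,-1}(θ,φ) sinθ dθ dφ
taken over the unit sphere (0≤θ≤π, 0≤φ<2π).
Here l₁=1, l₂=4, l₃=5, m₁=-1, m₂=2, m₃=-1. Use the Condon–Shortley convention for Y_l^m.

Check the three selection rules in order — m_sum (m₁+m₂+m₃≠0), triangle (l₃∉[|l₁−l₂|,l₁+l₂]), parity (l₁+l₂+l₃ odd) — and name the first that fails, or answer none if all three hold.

Σmᵢ = 0  ✓
l₃∈[|l₁−l₂|,l₁+l₂]=[3,5], have l₃=5  ✓
Σlᵢ = 10 ⇒ even  ✓

none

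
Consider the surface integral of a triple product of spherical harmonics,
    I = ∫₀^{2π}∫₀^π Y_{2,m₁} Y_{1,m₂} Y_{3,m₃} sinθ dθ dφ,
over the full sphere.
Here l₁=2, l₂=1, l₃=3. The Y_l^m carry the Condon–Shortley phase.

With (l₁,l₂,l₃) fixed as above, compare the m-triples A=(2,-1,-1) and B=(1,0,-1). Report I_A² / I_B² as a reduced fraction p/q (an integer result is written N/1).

1/8

Same 2,1,3: normalisation and zero-m 3j drop out of the ratio.
A: Δ: 0! 4! 2! / 7! → 1/105; sum: t=0:+1/48 = 1/48; 3j²(2 1 3; 2 -1 -1) = Δ·Π!·Σ² = 1/105  (sign +1)
B: Δ: 0! 4! 2! / 7! → 1/105; sum: t=0:+1/6 = 1/6; 3j²(2 1 3; 1 0 -1) = Δ·Π!·Σ² = 8/105  (sign +1)
I_A²/I_B² = (1/105)/(8/105) = 1/8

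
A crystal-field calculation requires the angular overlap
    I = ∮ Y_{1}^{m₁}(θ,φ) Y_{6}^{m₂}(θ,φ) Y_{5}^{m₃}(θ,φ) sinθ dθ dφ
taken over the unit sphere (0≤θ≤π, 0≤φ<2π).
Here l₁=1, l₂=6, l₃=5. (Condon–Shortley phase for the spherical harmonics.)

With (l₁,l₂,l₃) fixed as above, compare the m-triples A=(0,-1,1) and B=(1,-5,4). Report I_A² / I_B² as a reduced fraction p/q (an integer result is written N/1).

7/11

Same 1,6,5: normalisation and zero-m 3j drop out of the ratio.
A: Δ: 2! 0! 10! / 13! → 1/858; sum: t=1:−1/17280 = -1/17280; 3j²(1 6 5; 0 -1 1) = Δ·Π!·Σ² = 35/858  (sign -1)
B: Δ: 2! 0! 10! / 13! → 1/858; sum: t=0:+1/725760 = 1/725760; 3j²(1 6 5; 1 -5 4) = Δ·Π!·Σ² = 5/78  (sign -1)
I_A²/I_B² = (35/858)/(5/78) = 7/11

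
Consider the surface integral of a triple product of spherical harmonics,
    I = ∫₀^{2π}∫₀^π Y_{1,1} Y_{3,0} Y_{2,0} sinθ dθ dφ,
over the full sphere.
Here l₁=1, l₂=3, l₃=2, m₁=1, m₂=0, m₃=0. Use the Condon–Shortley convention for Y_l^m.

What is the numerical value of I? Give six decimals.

m-sum = 1 + 0 + 0 = 1 ≠ 0 ⇒ I = 0

0.000000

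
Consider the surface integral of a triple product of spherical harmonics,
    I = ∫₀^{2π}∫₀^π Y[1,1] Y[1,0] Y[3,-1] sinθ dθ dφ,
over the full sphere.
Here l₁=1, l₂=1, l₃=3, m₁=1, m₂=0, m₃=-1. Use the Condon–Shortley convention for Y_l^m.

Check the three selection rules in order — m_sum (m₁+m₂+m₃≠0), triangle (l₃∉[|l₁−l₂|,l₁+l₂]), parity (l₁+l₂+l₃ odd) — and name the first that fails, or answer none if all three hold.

triangle

Σmᵢ = 0  ✓
l₃∈[|l₁−l₂|,l₁+l₂]=[0,2], have l₃=3  ✗
Σlᵢ = 5 ⇒ odd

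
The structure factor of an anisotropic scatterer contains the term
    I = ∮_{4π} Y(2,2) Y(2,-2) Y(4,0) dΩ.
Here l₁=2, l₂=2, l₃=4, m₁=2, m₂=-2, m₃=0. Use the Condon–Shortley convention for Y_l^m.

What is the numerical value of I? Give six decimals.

Checks pass: Σm=0; 8 even; l₃=4∈[0,4].
(2·2+1)(2·2+1)(2·4+1) = 225
Δ: 0! 4! 4! / 9! → 1/630
sum: t=0:+1/16 = 1/16
3j²(2 2 4; 0 0 0) = Δ·Π!·Σ² = 2/35  (sign +1)
sum: t=0:+1/576 = 1/576
3j²(2 2 4; 2 -2 0) = Δ·Π!·Σ² = 1/630  (sign +1)
combine: 4πI² = 225·2/35·1/630 = 1/49
take √, sign +1: I = 0.04029926

0.040299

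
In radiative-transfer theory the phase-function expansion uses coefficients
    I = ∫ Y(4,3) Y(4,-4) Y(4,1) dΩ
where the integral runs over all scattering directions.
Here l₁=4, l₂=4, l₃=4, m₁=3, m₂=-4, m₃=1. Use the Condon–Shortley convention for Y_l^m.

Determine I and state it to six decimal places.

-0.168431

Checks pass: Σm=0; 12 even; l₃=4∈[0,8].
(2·4+1)(2·4+1)(2·4+1) = 729
Δ: 4! 4! 4! / 13! → 1/450450
sum: t=0:+1/13824 t=1:−1/216 t=2:+1/64 t=3:−1/216 t=4:+1/13824 = 5/768
3j²(4 4 4; 0 0 0) = Δ·Π!·Σ² = 18/1001  (sign +1)
sum: t=0:+1/3456 = 1/3456
3j²(4 4 4; 3 -4 1) = Δ·Π!·Σ² = 35/1287  (sign -1)
combine: 4πI² = 729·18/1001·35/1287 = 7290/20449
take √, sign -1: I = -0.16843130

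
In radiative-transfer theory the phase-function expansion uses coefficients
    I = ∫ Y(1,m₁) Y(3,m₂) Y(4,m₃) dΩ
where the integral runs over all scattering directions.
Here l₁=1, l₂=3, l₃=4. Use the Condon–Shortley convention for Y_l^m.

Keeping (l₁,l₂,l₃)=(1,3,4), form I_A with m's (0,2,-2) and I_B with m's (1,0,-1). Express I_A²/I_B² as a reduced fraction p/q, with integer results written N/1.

l's match ⇒ only the (l;m) 3-j factors differ between A and B.
A: triangle coeff Δ(1,3,4) = 1/252; Σ_t [0,0]: t=0:+1/120 = 1/120; (3j)²=1/21 [(1 3 4; 0 2 -2)], sign=+1
B: triangle coeff Δ(1,3,4) = 1/252; Σ_t [0,0]: t=0:+1/72 = 1/72; (3j)²=5/126 [(1 3 4; 1 0 -1)], sign=-1
I_A²/I_B² = (1/21)/(5/126) = 6/5

6/5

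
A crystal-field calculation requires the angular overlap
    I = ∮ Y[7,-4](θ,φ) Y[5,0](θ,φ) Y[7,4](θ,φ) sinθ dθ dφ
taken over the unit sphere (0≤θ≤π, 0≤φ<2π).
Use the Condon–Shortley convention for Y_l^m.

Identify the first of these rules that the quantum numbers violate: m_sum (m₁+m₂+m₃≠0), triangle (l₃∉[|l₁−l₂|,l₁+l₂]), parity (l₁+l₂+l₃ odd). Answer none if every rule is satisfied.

Σmᵢ = 0  ✓
l₃∈[|l₁−l₂|,l₁+l₂]=[2,12], have l₃=7  ✓
Σlᵢ = 19 ⇒ odd  ✗

parity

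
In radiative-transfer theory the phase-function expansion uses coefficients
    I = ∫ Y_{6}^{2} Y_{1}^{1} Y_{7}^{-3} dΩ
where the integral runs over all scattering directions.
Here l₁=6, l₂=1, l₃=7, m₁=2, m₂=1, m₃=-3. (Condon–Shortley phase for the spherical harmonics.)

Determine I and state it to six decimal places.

-0.234717

Rules hold: Σm=0, L=14 even, 5≤7≤7.
N = 13·3·15 = 585
Δ = 0!·12!·2!/15! = 1/1365
Racah Σ t=0..0: t=0:+1/518400 = 1/518400
⇒ 3j(6 1 7; 0 0 0)² = 7/195, sgn -1
Racah Σ t=0..0: t=0:+1/1935360 = 1/1935360
⇒ 3j(6 1 7; 2 1 -3)² = 3/91, sgn +1
4πI² = N·(3j₀)²·(3jₘ)² = 9/13
I = -1·√(0.692308/4π) = -0.23471705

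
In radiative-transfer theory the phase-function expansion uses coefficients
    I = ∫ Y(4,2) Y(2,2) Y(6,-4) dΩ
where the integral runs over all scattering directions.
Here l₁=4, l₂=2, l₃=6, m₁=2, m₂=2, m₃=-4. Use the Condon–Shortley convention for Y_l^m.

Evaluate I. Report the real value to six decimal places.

Checks pass: Σm=0; 12 even; l₃=6∈[2,6].
(2·4+1)(2·2+1)(2·6+1) = 585
Δ: 0! 8! 4! / 13! → 1/6435
sum: t=0:+1/2304 = 1/2304
3j²(4 2 6; 0 0 0) = Δ·Π!·Σ² = 5/143  (sign +1)
sum: t=0:+1/34560 = 1/34560
3j²(4 2 6; 2 2 -4) = Δ·Π!·Σ² = 14/429  (sign +1)
combine: 4πI² = 585·5/143·14/429 = 1050/1573
take √, sign +1: I = 0.23047581

0.230476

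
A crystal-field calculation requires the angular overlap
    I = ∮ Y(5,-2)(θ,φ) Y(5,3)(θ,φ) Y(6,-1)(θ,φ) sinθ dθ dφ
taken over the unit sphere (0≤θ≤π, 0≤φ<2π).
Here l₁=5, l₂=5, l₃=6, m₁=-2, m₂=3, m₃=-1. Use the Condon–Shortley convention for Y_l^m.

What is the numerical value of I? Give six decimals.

0.016235

m-sum 0 ✓  L=16 even ✓  0≤6≤10 ✓
Π(2lᵢ+1) = 11×11×13 = 1573
triangle coeff Δ(5,5,6) = 1/28588560
Σ_t [0,4]: t=0:+1/345600 t=1:−1/13824 t=2:+1/5184 t=3:−1/13824 t=4:+1/345600 = 7/129600
(3j)²=80/7293 [(5 5 6; 0 0 0)], sign=+1
Σ_t [2,4]: t=2:+1/345600 t=3:−1/34560 t=4:+1/41472 = -1/518400
(3j)²=7/36465 [(5 5 6; -2 3 -1)], sign=+1
⇒ 4πI² = 112/33813
I = (+1)√(112/33813/(4π)) = 0.01623537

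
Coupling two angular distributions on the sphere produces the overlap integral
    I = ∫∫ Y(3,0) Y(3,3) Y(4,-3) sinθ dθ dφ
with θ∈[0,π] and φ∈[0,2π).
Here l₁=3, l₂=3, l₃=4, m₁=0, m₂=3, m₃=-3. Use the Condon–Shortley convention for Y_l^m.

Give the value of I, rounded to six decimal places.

Rules hold: Σm=0, L=10 even, 0≤4≤6.
N = 7·7·9 = 441
Δ = 2!·4!·4!/11! = 1/34650
Racah Σ t=0..2: t=0:+1/72 t=1:−1/16 t=2:+1/72 = -5/144
⇒ 3j(3 3 4; 0 0 0)² = 2/77, sgn -1
Racah Σ t=2..2: t=2:+1/288 = 1/288
⇒ 3j(3 3 4; 0 3 -3)² = 1/22, sgn -1
4πI² = N·(3j₀)²·(3jₘ)² = 63/121
I = +1·√(0.520661/4π) = 0.20355073

0.203551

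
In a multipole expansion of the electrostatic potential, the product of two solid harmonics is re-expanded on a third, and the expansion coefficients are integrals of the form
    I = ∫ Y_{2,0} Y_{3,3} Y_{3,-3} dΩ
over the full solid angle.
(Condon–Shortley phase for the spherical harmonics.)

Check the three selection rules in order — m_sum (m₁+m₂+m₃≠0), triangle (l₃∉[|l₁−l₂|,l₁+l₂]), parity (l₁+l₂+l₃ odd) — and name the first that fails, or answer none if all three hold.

m₁+m₂+m₃ = 0 + 3 − 3 = 0  ✓
triangle: |2−3|=1 ≤ l₃=3 ≤ 2+3=5  ✓
parity: l₁+l₂+l₃ = 8 is even  ✓

none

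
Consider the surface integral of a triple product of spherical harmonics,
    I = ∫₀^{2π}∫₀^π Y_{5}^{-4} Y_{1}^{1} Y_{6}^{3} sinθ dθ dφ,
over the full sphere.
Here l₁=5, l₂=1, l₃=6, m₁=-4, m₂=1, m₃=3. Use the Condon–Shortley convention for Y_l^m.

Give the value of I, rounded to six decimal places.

-0.070770

m-sum 0 ✓  L=12 even ✓  4≤6≤6 ✓
Π(2lᵢ+1) = 11×3×13 = 429
triangle coeff Δ(5,1,6) = 1/858
Σ_t [0,0]: t=0:+1/14400 = 1/14400
(3j)²=6/143 [(5 1 6; 0 0 0)], sign=+1
Σ_t [0,0]: t=0:+1/725760 = 1/725760
(3j)²=1/286 [(5 1 6; -4 1 3)], sign=-1
⇒ 4πI² = 9/143
I = (-1)√(9/143/(4π)) = -0.07076985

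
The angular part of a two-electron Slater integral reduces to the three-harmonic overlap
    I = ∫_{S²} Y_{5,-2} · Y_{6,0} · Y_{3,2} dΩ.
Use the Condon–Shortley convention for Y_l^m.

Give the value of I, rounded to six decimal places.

Rules hold: Σm=0, L=14 even, 1≤3≤11.
N = 11·13·7 = 1001
Δ = 8!·2!·4!/15! = 1/675675
Racah Σ t=3..5: t=3:−1/8640 t=4:+1/2304 t=5:−1/8640 = 7/34560
⇒ 3j(5 6 3; 0 0 0)² = 7/429, sgn -1
Racah Σ t=5..6: t=5:−1/8640 t=6:+1/34560 = -1/11520
⇒ 3j(5 6 3; -2 0 2)² = 3/143, sgn +1
4πI² = N·(3j₀)²·(3jₘ)² = 49/143
I = -1·√(0.342657/4π) = -0.16512966

-0.165130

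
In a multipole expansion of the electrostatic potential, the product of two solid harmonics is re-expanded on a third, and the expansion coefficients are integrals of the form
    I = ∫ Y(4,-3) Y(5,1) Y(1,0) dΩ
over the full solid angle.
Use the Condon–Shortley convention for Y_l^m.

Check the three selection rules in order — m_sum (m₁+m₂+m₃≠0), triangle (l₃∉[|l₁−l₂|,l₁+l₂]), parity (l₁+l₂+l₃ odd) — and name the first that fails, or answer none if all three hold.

m_sum

Σmᵢ = -2  ✗
l₃∈[|l₁−l₂|,l₁+l₂]=[1,9], have l₃=1
Σlᵢ = 10 ⇒ even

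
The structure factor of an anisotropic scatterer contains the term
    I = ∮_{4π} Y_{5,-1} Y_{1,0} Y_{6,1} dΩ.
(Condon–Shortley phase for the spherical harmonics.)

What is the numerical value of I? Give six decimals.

-0.241725

Checks pass: Σm=0; 12 even; l₃=6∈[4,6].
(2·5+1)(2·1+1)(2·6+1) = 429
Δ: 0! 10! 2! / 13! → 1/858
sum: t=0:+1/14400 = 1/14400
3j²(5 1 6; 0 0 0) = Δ·Π!·Σ² = 6/143  (sign +1)
sum: t=0:+1/17280 = 1/17280
3j²(5 1 6; -1 0 1) = Δ·Π!·Σ² = 35/858  (sign -1)
combine: 4πI² = 429·6/143·35/858 = 105/143
take √, sign -1: I = -0.24172507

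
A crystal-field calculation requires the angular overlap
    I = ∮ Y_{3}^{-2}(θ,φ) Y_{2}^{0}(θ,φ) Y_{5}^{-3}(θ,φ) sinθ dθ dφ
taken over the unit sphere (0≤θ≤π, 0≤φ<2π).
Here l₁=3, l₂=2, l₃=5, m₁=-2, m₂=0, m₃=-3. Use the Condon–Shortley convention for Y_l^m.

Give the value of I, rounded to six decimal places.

-2 + 0 − 3 = -5 ≠ 0: azimuthal integral kills it; I = 0

0.000000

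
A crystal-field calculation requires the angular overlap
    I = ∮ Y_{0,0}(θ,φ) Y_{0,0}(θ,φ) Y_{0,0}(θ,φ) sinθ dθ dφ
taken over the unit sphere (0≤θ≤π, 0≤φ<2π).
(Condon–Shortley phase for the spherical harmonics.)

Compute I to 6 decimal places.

0.282095

Checks pass: Σm=0; 0 even; l₃=0∈[0,0].
(2·0+1)(2·0+1)(2·0+1) = 1
Δ: 0! 0! 0! / 1! → 1/1
sum: t=0:+1/1 = 1/1
3j²(0 0 0; 0 0 0) = Δ·Π!·Σ² = 1/1  (sign +1)
(m-triple is (0,0,0) — same symbol as above.)
combine: 4πI² = 1·1·1 = 1/1
take √, sign +1: I = 0.28209479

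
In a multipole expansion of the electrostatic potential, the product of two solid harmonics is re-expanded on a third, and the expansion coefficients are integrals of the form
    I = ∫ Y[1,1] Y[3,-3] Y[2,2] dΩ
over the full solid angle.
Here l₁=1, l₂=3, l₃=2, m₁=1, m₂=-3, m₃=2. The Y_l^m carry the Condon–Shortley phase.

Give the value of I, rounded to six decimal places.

m-sum 0 ✓  L=6 even ✓  2≤2≤4 ✓
Π(2lᵢ+1) = 3×7×5 = 105
triangle coeff Δ(1,3,2) = 1/105
Σ_t [1,1]: t=1:−1/4 = -1/4
(3j)²=3/35 [(1 3 2; 0 0 0)], sign=-1
Σ_t [0,0]: t=0:+1/48 = 1/48
(3j)²=1/7 [(1 3 2; 1 -3 2)], sign=+1
⇒ 4πI² = 9/7
I = (-1)√(9/7/(4π)) = -0.31986543

-0.319865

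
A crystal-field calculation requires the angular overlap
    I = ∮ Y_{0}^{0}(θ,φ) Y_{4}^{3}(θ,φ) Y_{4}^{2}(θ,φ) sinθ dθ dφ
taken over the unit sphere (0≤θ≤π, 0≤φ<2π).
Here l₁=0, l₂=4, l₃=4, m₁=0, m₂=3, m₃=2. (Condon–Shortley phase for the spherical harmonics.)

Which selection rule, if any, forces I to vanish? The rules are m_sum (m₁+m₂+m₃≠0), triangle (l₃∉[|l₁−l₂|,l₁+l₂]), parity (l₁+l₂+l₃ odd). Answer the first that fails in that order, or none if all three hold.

m_sum

azimuthal sum: 0 + 3 + 2 = 5  ✗
4 ≤ 4 ≤ 4 (triangle on l)
L = 0 + 4 + 4 = 8 (even)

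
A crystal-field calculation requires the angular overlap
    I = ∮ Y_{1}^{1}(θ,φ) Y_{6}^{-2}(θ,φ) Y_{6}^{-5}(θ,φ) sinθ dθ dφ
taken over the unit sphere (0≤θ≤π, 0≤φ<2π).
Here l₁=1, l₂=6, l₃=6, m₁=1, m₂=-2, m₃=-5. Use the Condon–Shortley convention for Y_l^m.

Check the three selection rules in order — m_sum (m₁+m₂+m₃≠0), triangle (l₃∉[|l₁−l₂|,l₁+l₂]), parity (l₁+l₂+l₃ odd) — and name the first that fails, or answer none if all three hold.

azimuthal sum: 1 − 2 − 5 = -6  ✗
5 ≤ 6 ≤ 7 (triangle on l)
L = 1 + 6 + 6 = 13 (odd)

m_sum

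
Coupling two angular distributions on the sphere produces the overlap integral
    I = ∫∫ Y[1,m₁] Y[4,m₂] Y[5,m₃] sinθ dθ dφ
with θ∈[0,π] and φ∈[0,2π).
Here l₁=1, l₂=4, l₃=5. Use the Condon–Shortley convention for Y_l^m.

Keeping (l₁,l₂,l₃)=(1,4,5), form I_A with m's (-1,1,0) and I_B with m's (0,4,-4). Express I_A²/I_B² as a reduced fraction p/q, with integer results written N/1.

Shared (l₁,l₂,l₃)=(1,4,5): N and (l;000)² cancel in I_A²/I_B².
A: Δ = 0!·2!·8!/11! = 1/495; Racah Σ t=0..0: t=0:+1/1440 = 1/1440; ⇒ 3j(1 4 5; -1 1 0)² = 2/99, sgn -1
B: Δ = 0!·2!·8!/11! = 1/495; Racah Σ t=0..0: t=0:+1/40320 = 1/40320; ⇒ 3j(1 4 5; 0 4 -4)² = 1/55, sgn -1
I_A²/I_B² = (2/99)/(1/55) = 10/9

10/9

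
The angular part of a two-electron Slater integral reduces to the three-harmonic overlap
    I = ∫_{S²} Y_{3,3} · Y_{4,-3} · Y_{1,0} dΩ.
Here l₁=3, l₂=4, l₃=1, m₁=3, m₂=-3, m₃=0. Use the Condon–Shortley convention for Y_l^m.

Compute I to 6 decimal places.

-0.162868

Rules hold: Σm=0, L=8 even, 1≤1≤7.
N = 7·9·3 = 189
Δ = 6!·0!·2!/9! = 1/252
Racah Σ t=3..3: t=3:−1/36 = -1/36
⇒ 3j(3 4 1; 0 0 0)² = 4/63, sgn +1
Racah Σ t=0..0: t=0:+1/720 = 1/720
⇒ 3j(3 4 1; 3 -3 0)² = 1/36, sgn -1
4πI² = N·(3j₀)²·(3jₘ)² = 1/3
I = -1·√(0.333333/4π) = -0.16286750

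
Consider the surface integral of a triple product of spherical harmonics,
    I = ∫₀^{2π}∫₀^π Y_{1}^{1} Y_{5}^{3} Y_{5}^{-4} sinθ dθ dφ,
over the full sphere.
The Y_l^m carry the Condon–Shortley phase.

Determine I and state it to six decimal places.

l₁+l₂+l₃=11 is odd: 3j(l;000)=0 ⇒ I=0

0.000000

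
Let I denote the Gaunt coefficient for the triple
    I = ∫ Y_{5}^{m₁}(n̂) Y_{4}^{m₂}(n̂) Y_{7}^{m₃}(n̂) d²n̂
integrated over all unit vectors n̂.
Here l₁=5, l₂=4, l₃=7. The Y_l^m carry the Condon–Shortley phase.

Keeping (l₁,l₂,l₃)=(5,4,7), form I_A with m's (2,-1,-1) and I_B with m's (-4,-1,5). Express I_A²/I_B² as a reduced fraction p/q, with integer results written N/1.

Shared (l₁,l₂,l₃)=(5,4,7): N and (l;000)² cancel in I_A²/I_B².
A: Δ = 2!·8!·6!/17! = 1/6126120; Racah Σ t=0..2: t=0:+1/51840 t=1:−1/69120 t=2:+1/1209600 = 41/7257600; ⇒ 3j(5 4 7; 2 -1 -1)² = 1681/510510, sgn +1
B: Δ = 2!·8!·6!/17! = 1/6126120; Racah Σ t=1..2: t=1:−1/1935360 t=2:+1/1209600 = 1/3225600; ⇒ 3j(5 4 7; -4 -1 5)² = 243/61880, sgn +1
I_A²/I_B² = (1681/510510)/(243/61880) = 6724/8019

6724/8019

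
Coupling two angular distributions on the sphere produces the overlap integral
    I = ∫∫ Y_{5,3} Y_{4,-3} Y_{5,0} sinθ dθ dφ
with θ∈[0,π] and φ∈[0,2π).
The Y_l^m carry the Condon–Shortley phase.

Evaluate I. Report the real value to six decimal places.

m-sum 0 ✓  L=14 even ✓  1≤5≤9 ✓
Π(2lᵢ+1) = 11×9×11 = 1089
triangle coeff Δ(5,4,5) = 1/3153150
Σ_t [0,4]: t=0:+1/69120 t=1:−1/1728 t=2:+1/576 t=3:−1/1728 t=4:+1/69120 = 7/11520
(3j)²=2/143 [(5 4 5; 0 0 0)], sign=-1
Σ_t [0,1]: t=0:+1/6912 t=1:−1/17280 = 1/11520
(3j)²=2/143 [(5 4 5; 3 -3 0)], sign=-1
⇒ 4πI² = 36/169
I = (+1)√(36/169/(4π)) = 0.13019760

0.130198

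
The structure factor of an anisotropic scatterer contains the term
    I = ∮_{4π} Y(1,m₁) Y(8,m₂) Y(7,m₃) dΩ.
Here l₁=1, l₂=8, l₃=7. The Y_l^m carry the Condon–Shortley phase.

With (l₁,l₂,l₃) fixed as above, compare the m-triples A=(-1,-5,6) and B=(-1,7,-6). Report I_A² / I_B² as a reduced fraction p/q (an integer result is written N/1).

1/35

l's match ⇒ only the (l;m) 3-j factors differ between A and B.
A: triangle coeff Δ(1,8,7) = 1/2040; Σ_t [2,2]: t=2:+1/12454041600 = 1/12454041600; (3j)²=1/680 [(1 8 7; -1 -5 6)], sign=-1
B: triangle coeff Δ(1,8,7) = 1/2040; Σ_t [2,2]: t=2:+1/12454041600 = 1/12454041600; (3j)²=7/136 [(1 8 7; -1 7 -6)], sign=-1
I_A²/I_B² = (1/680)/(7/136) = 1/35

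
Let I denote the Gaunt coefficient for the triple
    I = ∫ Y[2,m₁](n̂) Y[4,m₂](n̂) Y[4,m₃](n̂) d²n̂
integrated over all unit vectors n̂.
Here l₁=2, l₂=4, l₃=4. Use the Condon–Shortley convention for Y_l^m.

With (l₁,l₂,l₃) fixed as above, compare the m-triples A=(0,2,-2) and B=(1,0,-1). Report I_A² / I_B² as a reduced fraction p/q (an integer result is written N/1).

Same 2,4,4: normalisation and zero-m 3j drop out of the ratio.
A: Δ: 2! 2! 6! / 11! → 1/13860; sum: t=0:+1/2880 t=1:−1/120 t=2:+1/192 = -1/360; 3j²(2 4 4; 0 2 -2) = Δ·Π!·Σ² = 16/3465  (sign -1)
B: Δ: 2! 2! 6! / 11! → 1/13860; sum: t=0:+1/96 t=1:−1/72 = -1/288; 3j²(2 4 4; 1 0 -1) = Δ·Π!·Σ² = 1/462  (sign +1)
I_A²/I_B² = (16/3465)/(1/462) = 32/15

32/15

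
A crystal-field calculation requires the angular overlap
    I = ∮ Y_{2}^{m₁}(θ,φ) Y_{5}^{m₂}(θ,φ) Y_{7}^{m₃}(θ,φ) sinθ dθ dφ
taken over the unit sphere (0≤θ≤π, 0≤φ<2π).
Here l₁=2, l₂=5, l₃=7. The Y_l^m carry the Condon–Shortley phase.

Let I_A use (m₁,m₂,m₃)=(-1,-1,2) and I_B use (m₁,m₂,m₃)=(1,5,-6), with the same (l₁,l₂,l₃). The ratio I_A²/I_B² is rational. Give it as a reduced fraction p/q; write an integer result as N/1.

Shared (l₁,l₂,l₃)=(2,5,7): N and (l;000)² cancel in I_A²/I_B².
A: Δ = 0!·4!·10!/15! = 1/15015; Racah Σ t=0..0: t=0:+1/103680 = 1/103680; ⇒ 3j(2 5 7; -1 -1 2)² = 4/143, sgn -1
B: Δ = 0!·4!·10!/15! = 1/15015; Racah Σ t=0..0: t=0:+1/21772800 = 1/21772800; ⇒ 3j(2 5 7; 1 5 -6)² = 2/105, sgn -1
I_A²/I_B² = (4/143)/(2/105) = 210/143

210/143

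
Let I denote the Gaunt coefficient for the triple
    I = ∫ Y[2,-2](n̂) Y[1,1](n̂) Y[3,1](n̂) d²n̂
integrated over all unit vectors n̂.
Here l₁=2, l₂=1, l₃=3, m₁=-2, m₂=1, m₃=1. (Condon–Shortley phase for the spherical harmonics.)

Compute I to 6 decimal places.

-0.082589

Rules hold: Σm=0, L=6 even, 1≤3≤3.
N = 5·3·7 = 105
Δ = 0!·4!·2!/7! = 1/105
Racah Σ t=0..0: t=0:+1/4 = 1/4
⇒ 3j(2 1 3; 0 0 0)² = 3/35, sgn -1
Racah Σ t=0..0: t=0:+1/48 = 1/48
⇒ 3j(2 1 3; -2 1 1)² = 1/105, sgn +1
4πI² = N·(3j₀)²·(3jₘ)² = 3/35
I = -1·√(0.0857143/4π) = -0.08258890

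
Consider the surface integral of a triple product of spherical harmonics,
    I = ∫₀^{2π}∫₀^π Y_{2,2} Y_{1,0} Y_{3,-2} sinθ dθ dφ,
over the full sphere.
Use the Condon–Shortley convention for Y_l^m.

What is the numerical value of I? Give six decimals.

m-sum 0 ✓  L=6 even ✓  1≤3≤3 ✓
Π(2lᵢ+1) = 5×3×7 = 105
triangle coeff Δ(2,1,3) = 1/105
Σ_t [0,0]: t=0:+1/4 = 1/4
(3j)²=3/35 [(2 1 3; 0 0 0)], sign=-1
Σ_t [0,0]: t=0:+1/24 = 1/24
(3j)²=1/21 [(2 1 3; 2 0 -2)], sign=-1
⇒ 4πI² = 3/7
I = (+1)√(3/7/(4π)) = 0.18467439

0.184674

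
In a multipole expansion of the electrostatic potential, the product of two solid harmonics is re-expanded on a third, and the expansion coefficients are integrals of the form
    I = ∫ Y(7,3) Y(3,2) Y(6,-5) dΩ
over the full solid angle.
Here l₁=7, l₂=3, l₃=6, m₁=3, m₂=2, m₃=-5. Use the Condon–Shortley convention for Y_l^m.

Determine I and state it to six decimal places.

Rules hold: Σm=0, L=16 even, 4≤6≤10.
N = 15·7·13 = 1365
Δ = 4!·10!·2!/17! = 1/2042040
Racah Σ t=1..3: t=1:−1/207360 t=2:+1/57600 t=3:−1/207360 = 1/129600
⇒ 3j(7 3 6; 0 0 0)² = 168/12155, sgn +1
Racah Σ t=3..4: t=3:−1/4354560 t=4:+1/87091200 = -19/87091200
⇒ 3j(7 3 6; 3 2 -5)² = 361/37128, sgn +1
4πI² = N·(3j₀)²·(3jₘ)² = 7581/41327
I = +1·√(0.183439/4π) = 0.12082071

0.120821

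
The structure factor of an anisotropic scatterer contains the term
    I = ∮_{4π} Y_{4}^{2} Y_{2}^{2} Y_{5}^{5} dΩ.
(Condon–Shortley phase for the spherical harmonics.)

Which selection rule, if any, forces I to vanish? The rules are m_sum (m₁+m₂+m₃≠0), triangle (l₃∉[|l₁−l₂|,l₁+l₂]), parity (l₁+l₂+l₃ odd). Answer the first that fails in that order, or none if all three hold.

m_sum

azimuthal sum: 2 + 2 + 5 = 9  ✗
2 ≤ 5 ≤ 6 (triangle on l)
L = 4 + 2 + 5 = 11 (odd)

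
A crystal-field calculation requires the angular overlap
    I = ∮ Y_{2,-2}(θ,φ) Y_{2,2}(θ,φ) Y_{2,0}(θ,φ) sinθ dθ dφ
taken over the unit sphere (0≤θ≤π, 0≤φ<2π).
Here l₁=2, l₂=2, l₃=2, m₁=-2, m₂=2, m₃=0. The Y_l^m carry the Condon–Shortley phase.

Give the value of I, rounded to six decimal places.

m-sum 0 ✓  L=6 even ✓  0≤2≤4 ✓
Π(2lᵢ+1) = 5×5×5 = 125
triangle coeff Δ(2,2,2) = 1/630
Σ_t [0,2]: t=0:+1/8 t=1:−1/1 t=2:+1/8 = -3/4
(3j)²=2/35 [(2 2 2; 0 0 0)], sign=-1
Σ_t [2,2]: t=2:+1/8 = 1/8
(3j)²=2/35 [(2 2 2; -2 2 0)], sign=+1
⇒ 4πI² = 20/49
I = (-1)√(20/49/(4π)) = -0.18022375

-0.180224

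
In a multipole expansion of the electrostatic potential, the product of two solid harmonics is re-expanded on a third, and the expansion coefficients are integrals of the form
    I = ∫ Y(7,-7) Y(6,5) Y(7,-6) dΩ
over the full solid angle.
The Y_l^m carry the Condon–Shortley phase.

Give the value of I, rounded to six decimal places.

m-sum = -7 + 5 − 6 = -8 ≠ 0 ⇒ I = 0

0.000000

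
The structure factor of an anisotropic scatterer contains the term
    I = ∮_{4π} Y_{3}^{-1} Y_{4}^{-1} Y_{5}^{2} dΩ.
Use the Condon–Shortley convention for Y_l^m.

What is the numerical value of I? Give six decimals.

m-sum 0 ✓  L=12 even ✓  1≤5≤7 ✓
Π(2lᵢ+1) = 7×9×11 = 693
triangle coeff Δ(3,4,5) = 1/180180
Σ_t [0,2]: t=0:+1/576 t=1:−1/144 t=2:+1/576 = -1/288
(3j)²=20/1001 [(3 4 5; 0 0 0)], sign=+1
Σ_t [0,2]: t=0:+1/1728 t=1:−1/288 t=2:+1/960 = -1/540
(3j)²=128/6435 [(3 4 5; -1 -1 2)], sign=+1
⇒ 4πI² = 512/1859
I = (+1)√(512/1859/(4π)) = 0.14804384

0.148044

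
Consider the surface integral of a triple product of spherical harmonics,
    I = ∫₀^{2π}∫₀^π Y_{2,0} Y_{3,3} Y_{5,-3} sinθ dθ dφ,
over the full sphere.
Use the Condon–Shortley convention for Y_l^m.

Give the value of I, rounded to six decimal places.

-0.126792

m-sum 0 ✓  L=10 even ✓  1≤5≤5 ✓
Π(2lᵢ+1) = 5×7×11 = 385
triangle coeff Δ(2,3,5) = 1/2310
Σ_t [0,0]: t=0:+1/144 = 1/144
(3j)²=10/231 [(2 3 5; 0 0 0)], sign=-1
Σ_t [0,0]: t=0:+1/2880 = 1/2880
(3j)²=2/165 [(2 3 5; 0 3 -3)], sign=+1
⇒ 4πI² = 20/99
I = (-1)√(20/99/(4π)) = -0.12679218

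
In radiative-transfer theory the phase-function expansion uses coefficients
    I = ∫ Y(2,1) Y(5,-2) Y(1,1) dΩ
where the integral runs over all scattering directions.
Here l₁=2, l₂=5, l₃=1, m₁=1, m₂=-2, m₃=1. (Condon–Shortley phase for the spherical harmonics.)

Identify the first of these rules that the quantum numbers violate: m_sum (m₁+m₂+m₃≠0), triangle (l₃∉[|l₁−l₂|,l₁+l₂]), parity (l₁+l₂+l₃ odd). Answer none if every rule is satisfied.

triangle

azimuthal sum: 1 − 2 + 1 = 0  ✓
3 ≤ 1 ≤ 7 (triangle on l)  ✗
L = 2 + 5 + 1 = 8 (even)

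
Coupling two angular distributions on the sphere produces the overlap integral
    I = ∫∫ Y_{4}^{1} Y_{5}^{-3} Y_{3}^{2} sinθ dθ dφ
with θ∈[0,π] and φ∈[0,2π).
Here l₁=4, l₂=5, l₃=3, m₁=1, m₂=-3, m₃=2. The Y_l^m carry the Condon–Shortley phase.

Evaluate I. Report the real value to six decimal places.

-0.035836

m-sum 0 ✓  L=12 even ✓  1≤3≤9 ✓
Π(2lᵢ+1) = 9×11×7 = 693
triangle coeff Δ(4,5,3) = 1/180180
Σ_t [2,4]: t=2:+1/576 t=3:−1/144 t=4:+1/576 = -1/288
(3j)²=20/1001 [(4 5 3; 0 0 0)], sign=+1
Σ_t [1,2]: t=1:−1/1440 t=2:+1/1152 = 1/5760
(3j)²=1/858 [(4 5 3; 1 -3 2)], sign=-1
⇒ 4πI² = 30/1859
I = (-1)√(30/1859/(4π)) = -0.03583571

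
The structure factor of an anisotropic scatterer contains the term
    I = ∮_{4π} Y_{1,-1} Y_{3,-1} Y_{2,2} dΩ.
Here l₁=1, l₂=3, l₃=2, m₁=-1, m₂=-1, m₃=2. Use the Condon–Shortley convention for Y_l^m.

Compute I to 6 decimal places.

Checks pass: Σm=0; 6 even; l₃=2∈[2,4].
(2·1+1)(2·3+1)(2·2+1) = 105
Δ: 2! 0! 4! / 7! → 1/105
sum: t=1:−1/4 = -1/4
3j²(1 3 2; 0 0 0) = Δ·Π!·Σ² = 3/35  (sign -1)
sum: t=2:+1/48 = 1/48
3j²(1 3 2; -1 -1 2) = Δ·Π!·Σ² = 1/105  (sign +1)
combine: 4πI² = 105·3/35·1/105 = 3/35
take √, sign -1: I = -0.08258890

-0.082589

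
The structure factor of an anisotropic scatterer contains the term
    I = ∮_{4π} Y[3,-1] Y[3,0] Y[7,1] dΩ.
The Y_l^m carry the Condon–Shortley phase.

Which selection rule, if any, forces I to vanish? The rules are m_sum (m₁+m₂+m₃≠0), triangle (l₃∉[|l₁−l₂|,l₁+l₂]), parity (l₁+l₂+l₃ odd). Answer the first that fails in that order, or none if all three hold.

triangle

Σmᵢ = 0  ✓
l₃∈[|l₁−l₂|,l₁+l₂]=[0,6], have l₃=7  ✗
Σlᵢ = 13 ⇒ odd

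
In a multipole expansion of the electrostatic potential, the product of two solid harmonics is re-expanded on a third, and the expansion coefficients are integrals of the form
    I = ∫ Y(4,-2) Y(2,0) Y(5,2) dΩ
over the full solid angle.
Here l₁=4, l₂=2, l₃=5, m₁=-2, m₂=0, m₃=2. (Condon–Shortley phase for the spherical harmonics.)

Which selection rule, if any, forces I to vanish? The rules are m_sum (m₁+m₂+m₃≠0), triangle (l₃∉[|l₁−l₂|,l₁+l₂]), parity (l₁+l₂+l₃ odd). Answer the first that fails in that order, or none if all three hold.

m₁+m₂+m₃ = -2 + 0 + 2 = 0  ✓
triangle: |4−2|=2 ≤ l₃=5 ≤ 4+2=6  ✓
parity: l₁+l₂+l₃ = 11 is odd  ✗

parity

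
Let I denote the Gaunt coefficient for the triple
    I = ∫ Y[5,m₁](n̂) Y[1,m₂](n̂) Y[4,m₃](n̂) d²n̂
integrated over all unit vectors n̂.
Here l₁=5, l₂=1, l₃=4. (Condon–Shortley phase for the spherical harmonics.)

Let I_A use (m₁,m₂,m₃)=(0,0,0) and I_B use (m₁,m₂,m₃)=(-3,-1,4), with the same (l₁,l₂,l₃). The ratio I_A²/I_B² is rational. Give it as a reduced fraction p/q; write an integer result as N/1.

25/1

Same 5,1,4: normalisation and zero-m 3j drop out of the ratio.
A: Δ: 2! 8! 0! / 11! → 1/495; sum: t=1:−1/576 = -1/576; 3j²(5 1 4; 0 0 0) = Δ·Π!·Σ² = 5/99  (sign -1)
B: Δ: 2! 8! 0! / 11! → 1/495; sum: t=0:+1/80640 = 1/80640; 3j²(5 1 4; -3 -1 4) = Δ·Π!·Σ² = 1/495  (sign +1)
I_A²/I_B² = (5/99)/(1/495) = 25/1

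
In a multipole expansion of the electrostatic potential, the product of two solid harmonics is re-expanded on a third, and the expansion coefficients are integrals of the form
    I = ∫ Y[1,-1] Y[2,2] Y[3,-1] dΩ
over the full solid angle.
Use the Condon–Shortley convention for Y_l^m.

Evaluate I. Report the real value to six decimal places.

m-sum 0 ✓  L=6 even ✓  1≤3≤3 ✓
Π(2lᵢ+1) = 3×5×7 = 105
triangle coeff Δ(1,2,3) = 1/105
Σ_t [0,0]: t=0:+1/4 = 1/4
(3j)²=3/35 [(1 2 3; 0 0 0)], sign=-1
Σ_t [0,0]: t=0:+1/48 = 1/48
(3j)²=1/105 [(1 2 3; -1 2 -1)], sign=+1
⇒ 4πI² = 3/35
I = (-1)√(3/35/(4π)) = -0.08258890

-0.082589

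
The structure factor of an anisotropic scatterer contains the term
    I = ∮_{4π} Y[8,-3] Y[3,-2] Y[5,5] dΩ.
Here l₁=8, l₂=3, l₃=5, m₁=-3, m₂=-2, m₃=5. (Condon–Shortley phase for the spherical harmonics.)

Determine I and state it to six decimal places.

Checks pass: Σm=0; 16 even; l₃=5∈[5,11].
(2·8+1)(2·3+1)(2·5+1) = 1309
Δ: 6! 10! 0! / 17! → 1/136136
sum: t=3:−1/518400 = -1/518400
3j²(8 3 5; 0 0 0) = Δ·Π!·Σ² = 56/2431  (sign +1)
sum: t=1:−1/435456000 = -1/435456000
3j²(8 3 5; -3 -2 5) = Δ·Π!·Σ² = 1/12376  (sign -1)
combine: 4πI² = 1309·56/2431·1/12376 = 7/2873
take √, sign -1: I = -0.01392439

-0.013924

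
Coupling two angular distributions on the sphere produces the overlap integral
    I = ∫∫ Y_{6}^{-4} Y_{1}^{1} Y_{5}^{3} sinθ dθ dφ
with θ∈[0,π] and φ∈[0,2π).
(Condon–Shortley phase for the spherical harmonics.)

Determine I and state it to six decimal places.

0.274090

Rules hold: Σm=0, L=12 even, 5≤5≤7.
N = 13·3·11 = 429
Δ = 2!·10!·0!/13! = 1/858
Racah Σ t=1..1: t=1:−1/14400 = -1/14400
⇒ 3j(6 1 5; 0 0 0)² = 6/143, sgn +1
Racah Σ t=2..2: t=2:+1/161280 = 1/161280
⇒ 3j(6 1 5; -4 1 3)² = 15/286, sgn +1
4πI² = N·(3j₀)²·(3jₘ)² = 135/143
I = +1·√(0.944056/4π) = 0.27409047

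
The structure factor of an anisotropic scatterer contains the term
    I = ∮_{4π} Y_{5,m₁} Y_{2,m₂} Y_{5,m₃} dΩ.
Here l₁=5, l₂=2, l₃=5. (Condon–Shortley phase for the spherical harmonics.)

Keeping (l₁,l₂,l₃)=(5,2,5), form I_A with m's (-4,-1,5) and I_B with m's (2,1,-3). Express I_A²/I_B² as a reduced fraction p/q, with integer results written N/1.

27/20

Same 5,2,5: normalisation and zero-m 3j drop out of the ratio.
A: Δ: 2! 8! 2! / 13! → 1/38610; sum: t=1:−1/80640 = -1/80640; 3j²(5 2 5; -4 -1 5) = Δ·Π!·Σ² = 9/286  (sign -1)
B: Δ: 2! 8! 2! / 13! → 1/38610; sum: t=1:−1/2880 t=2:+1/10080 = -1/4032; 3j²(5 2 5; 2 1 -3) = Δ·Π!·Σ² = 10/429  (sign -1)
I_A²/I_B² = (9/286)/(10/429) = 27/20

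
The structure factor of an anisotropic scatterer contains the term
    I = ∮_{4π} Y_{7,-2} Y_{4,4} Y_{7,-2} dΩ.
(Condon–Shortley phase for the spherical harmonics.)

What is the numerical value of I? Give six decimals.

0.173836

m-sum 0 ✓  L=18 even ✓  3≤7≤11 ✓
Π(2lᵢ+1) = 15×9×15 = 2025
triangle coeff Δ(7,4,7) = 1/58198140
Σ_t [0,4]: t=0:+1/17418240 t=1:−1/622080 t=2:+1/230400 t=3:−1/622080 t=4:+1/17418240 = 1/806400
(3j)²=2268/230945 [(7 4 7; 0 0 0)], sign=-1
Σ_t [4,4]: t=4:+1/8294400 = 1/8294400
(3j)²=882/46189 [(7 4 7; -2 4 -2)], sign=-1
⇒ 4πI² = 810152280/2133423721
I = (+1)√(810152280/2133423721/(4π)) = 0.17383605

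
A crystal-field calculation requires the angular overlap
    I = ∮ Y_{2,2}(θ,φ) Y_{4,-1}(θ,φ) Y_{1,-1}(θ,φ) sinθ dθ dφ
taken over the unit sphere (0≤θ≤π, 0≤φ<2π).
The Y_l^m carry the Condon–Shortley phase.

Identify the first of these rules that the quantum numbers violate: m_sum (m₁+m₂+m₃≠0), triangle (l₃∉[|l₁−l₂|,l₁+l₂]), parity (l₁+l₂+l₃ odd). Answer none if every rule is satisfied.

triangle

Σmᵢ = 0  ✓
l₃∈[|l₁−l₂|,l₁+l₂]=[2,6], have l₃=1  ✗
Σlᵢ = 7 ⇒ odd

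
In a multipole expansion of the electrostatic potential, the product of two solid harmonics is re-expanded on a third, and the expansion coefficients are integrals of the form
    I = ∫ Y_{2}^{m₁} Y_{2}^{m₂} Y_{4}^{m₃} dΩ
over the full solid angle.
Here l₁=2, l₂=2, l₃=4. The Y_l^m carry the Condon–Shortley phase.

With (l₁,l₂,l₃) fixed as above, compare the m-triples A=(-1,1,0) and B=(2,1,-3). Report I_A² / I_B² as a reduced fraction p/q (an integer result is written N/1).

Shared (l₁,l₂,l₃)=(2,2,4): N and (l;000)² cancel in I_A²/I_B².
A: Δ = 0!·4!·4!/9! = 1/630; Racah Σ t=0..0: t=0:+1/36 = 1/36; ⇒ 3j(2 2 4; -1 1 0)² = 8/315, sgn +1
B: Δ = 0!·4!·4!/9! = 1/630; Racah Σ t=0..0: t=0:+1/144 = 1/144; ⇒ 3j(2 2 4; 2 1 -3)² = 1/18, sgn -1
I_A²/I_B² = (8/315)/(1/18) = 16/35

16/35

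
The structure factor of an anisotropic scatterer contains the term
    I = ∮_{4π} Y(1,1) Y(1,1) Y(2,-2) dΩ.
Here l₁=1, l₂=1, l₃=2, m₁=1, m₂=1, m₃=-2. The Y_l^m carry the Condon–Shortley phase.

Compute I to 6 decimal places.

0.309019

m-sum 0 ✓  L=4 even ✓  0≤2≤2 ✓
Π(2lᵢ+1) = 3×3×5 = 45
triangle coeff Δ(1,1,2) = 1/30
Σ_t [0,0]: t=0:+1/1 = 1/1
(3j)²=2/15 [(1 1 2; 0 0 0)], sign=+1
Σ_t [0,0]: t=0:+1/4 = 1/4
(3j)²=1/5 [(1 1 2; 1 1 -2)], sign=+1
⇒ 4πI² = 6/5
I = (+1)√(6/5/(4π)) = 0.30901936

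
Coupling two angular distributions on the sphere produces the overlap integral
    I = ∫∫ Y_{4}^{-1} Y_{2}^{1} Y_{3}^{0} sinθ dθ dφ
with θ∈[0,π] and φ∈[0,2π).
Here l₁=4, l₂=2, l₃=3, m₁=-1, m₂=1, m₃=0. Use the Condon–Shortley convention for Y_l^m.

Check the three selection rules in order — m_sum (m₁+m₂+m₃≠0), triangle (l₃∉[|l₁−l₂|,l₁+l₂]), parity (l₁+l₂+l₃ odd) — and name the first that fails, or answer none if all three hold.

m₁+m₂+m₃ = -1 + 1 + 0 = 0  ✓
triangle: |4−2|=2 ≤ l₃=3 ≤ 4+2=6  ✓
parity: l₁+l₂+l₃ = 9 is odd  ✗

parity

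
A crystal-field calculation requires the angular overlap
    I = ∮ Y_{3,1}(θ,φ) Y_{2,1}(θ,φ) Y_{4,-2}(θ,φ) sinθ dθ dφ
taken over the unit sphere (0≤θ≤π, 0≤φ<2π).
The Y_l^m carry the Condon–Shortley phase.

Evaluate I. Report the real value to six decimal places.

0.000000

l₁+l₂+l₃=9 is odd: 3j(l;000)=0 ⇒ I=0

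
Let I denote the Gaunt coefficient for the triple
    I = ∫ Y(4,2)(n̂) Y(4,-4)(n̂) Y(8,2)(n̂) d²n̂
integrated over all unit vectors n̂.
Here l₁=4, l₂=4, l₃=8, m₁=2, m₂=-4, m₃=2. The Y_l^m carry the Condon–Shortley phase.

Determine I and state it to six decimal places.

Checks pass: Σm=0; 16 even; l₃=8∈[0,8].
(2·4+1)(2·4+1)(2·8+1) = 1377
Δ: 0! 8! 8! / 17! → 1/218790
sum: t=0:+1/331776 = 1/331776
3j²(4 4 8; 0 0 0) = Δ·Π!·Σ² = 490/21879  (sign +1)
sum: t=0:+1/58060800 = 1/58060800
3j²(4 4 8; 2 -4 2) = Δ·Π!·Σ² = 1/4862  (sign +1)
combine: 4πI² = 1377·490/21879·1/4862 = 2205/347633
take √, sign +1: I = 0.02246668

0.022467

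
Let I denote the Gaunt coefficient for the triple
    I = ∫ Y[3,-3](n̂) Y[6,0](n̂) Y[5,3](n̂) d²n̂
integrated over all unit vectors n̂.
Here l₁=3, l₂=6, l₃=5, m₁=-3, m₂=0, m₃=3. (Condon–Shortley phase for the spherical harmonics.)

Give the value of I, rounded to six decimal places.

Checks pass: Σm=0; 14 even; l₃=5∈[3,9].
(2·3+1)(2·6+1)(2·5+1) = 1001
Δ: 4! 2! 8! / 15! → 1/675675
sum: t=1:−1/8640 t=2:+1/2304 t=3:−1/8640 = 7/34560
3j²(3 6 5; 0 0 0) = Δ·Π!·Σ² = 7/429  (sign -1)
sum: t=4:+1/69120 = 1/69120
3j²(3 6 5; -3 0 3) = Δ·Π!·Σ² = 4/429  (sign +1)
combine: 4πI² = 1001·7/429·4/429 = 196/1287
take √, sign -1: I = -0.11008644

-0.110086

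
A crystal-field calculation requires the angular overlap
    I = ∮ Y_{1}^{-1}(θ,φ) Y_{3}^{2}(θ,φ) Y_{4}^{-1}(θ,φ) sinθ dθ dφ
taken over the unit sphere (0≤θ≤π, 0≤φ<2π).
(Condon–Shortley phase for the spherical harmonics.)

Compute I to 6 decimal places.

m-sum 0 ✓  L=8 even ✓  2≤4≤4 ✓
Π(2lᵢ+1) = 3×7×9 = 189
triangle coeff Δ(1,3,4) = 1/252
Σ_t [0,0]: t=0:+1/36 = 1/36
(3j)²=4/63 [(1 3 4; 0 0 0)], sign=+1
Σ_t [0,0]: t=0:+1/240 = 1/240
(3j)²=1/84 [(1 3 4; -1 2 -1)], sign=-1
⇒ 4πI² = 1/7
I = (-1)√(1/7/(4π)) = -0.10662181

-0.106622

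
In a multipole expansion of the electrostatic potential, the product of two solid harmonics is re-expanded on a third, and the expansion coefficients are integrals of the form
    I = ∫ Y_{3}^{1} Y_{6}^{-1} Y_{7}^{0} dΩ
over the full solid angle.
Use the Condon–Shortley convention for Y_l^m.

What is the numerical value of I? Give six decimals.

m-sum 0 ✓  L=16 even ✓  3≤7≤9 ✓
Π(2lᵢ+1) = 7×13×15 = 1365
triangle coeff Δ(3,6,7) = 1/2042040
Σ_t [0,2]: t=0:+1/207360 t=1:−1/57600 t=2:+1/207360 = -1/129600
(3j)²=168/12155 [(3 6 7; 0 0 0)], sign=+1
Σ_t [0,2]: t=0:+1/115200 t=1:−1/103680 t=2:+1/1451520 = -1/3628800
(3j)²=1/36465 [(3 6 7; 1 -1 0)], sign=+1
⇒ 4πI² = 1176/2272985
I = (+1)√(1176/2272985/(4π)) = 0.00641653

0.006417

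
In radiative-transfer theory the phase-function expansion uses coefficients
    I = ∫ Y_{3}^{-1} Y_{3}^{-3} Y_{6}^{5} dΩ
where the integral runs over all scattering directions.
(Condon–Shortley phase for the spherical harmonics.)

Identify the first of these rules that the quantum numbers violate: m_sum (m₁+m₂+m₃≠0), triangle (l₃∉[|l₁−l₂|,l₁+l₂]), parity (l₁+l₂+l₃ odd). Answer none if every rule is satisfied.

m_sum

azimuthal sum: -1 − 3 + 5 = 1  ✗
0 ≤ 6 ≤ 6 (triangle on l)
L = 3 + 3 + 6 = 12 (even)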